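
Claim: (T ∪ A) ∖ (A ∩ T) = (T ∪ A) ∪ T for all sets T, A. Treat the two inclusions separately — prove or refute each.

The sets are not equal: only the forward inclusion holds.

(⊆) Let x ∈ (T ∪ A) ∖ (A ∩ T). Then either x ∈ T and x ∉ A; or x ∈ A and x ∉ T. In each case x ∈ (T ∪ A) ∪ T, so (T ∪ A) ∖ (A ∩ T) ⊆ (T ∪ A) ∪ T.

(⊇) This inclusion fails. Take T = {1}, A = {1}; then 1 ∈ (T ∪ A) ∪ T but 1 ∉ (T ∪ A) ∖ (A ∩ T).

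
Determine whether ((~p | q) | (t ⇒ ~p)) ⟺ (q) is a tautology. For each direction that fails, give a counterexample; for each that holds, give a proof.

Forward direction. This fails. Under q = F, p = F, t = F, the left side is true but the right side is false.

Converse. Assume the antecedent. If q is true, (~p | q) | (t ⇒ ~p) reduces to true regardless of the other variables. If q is false, the antecedent cannot hold. Either way (~p | q) | (t ⇒ ~p) holds.

Not equivalent: only (⇐) holds.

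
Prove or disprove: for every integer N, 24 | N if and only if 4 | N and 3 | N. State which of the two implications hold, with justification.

[⇒] If 24 ∣ N, write N = 24q. Since 24 = 6·4, N = 4·(6q), so 4 ∣ N; and since 24 = 8·3, N = 3·(8q), so 3 ∣ N.

[⇐] This fails: take N = 12. Both 4 ∣ 12 and 3 ∣ 12, yet 12 is not a multiple of 24 (since 12 = 0·24 + 12), so 24 ∤ 12.

Only the forward implication holds.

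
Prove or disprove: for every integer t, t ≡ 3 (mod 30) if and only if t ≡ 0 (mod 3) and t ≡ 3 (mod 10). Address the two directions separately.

The biconditional holds.

(⟹) Suppose t ≡ 3 (mod 30); write t = 30j + 3. Since 3 ∣ 30, reducing mod 3 gives t ≡ 3 ≡ 0 (mod 3); since 10 ∣ 30, reducing mod 10 gives t ≡ 3 (mod 10).

(⟸) Conversely, if t ≡ 0 (mod 3) and t ≡ 3 (mod 10), then by the Chinese remainder theorem t ≡ 3 (mod 30). This is exactly t ≡ 3 (mod 30).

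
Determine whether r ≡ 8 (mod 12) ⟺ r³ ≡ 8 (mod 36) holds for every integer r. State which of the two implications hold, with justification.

Not equivalent: only (⇒) holds.

(→) Suppose r ≡ 8 (mod 12). Working modulo 36, r ∈ {8, 20, 32}; for each such r, r³ ≡ 8 (mod 36).

(←) This fails: take r = 2. Then 2³ = 8 ≡ 8 (mod 36), yet 2 ≡ 2 (mod 12), not 8.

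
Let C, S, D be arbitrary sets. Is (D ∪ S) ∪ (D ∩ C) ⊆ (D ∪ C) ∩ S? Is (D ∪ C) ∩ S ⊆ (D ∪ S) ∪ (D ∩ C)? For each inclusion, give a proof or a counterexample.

(⊆) fails; (⊇) holds.

(⊇) Let x ∈ (D ∪ C) ∩ S. Then either x ∈ C ∩ S and x ∉ D; or x ∈ S ∩ D and x ∉ C; or x ∈ C ∩ S ∩ D. In each case x ∈ (D ∪ S) ∪ (D ∩ C), so (D ∪ C) ∩ S ⊆ (D ∪ S) ∪ (D ∩ C).

(⊆) This inclusion fails. Take C = ∅, S = {1}, D = ∅; then 1 ∈ (D ∪ S) ∪ (D ∩ C) but 1 ∉ (D ∪ C) ∩ S.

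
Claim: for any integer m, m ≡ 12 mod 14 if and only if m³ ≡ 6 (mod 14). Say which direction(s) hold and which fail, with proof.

Forward direction. Suppose m ≡ 12 mod 14. Write m = 14j + 12. Then (14j + 12)³ = 2744j³ + 7056j² + 6048j + 1728 = 14(196j³ + 504j² + 432j + 123) + 6, so m³ ≡ 6 (mod 14).

Converse. This fails: take m = 6. Then 6³ = 216 ≡ 6 (mod 14), yet 6 ≡ 6 (mod 14), not 12.

Not equivalent: only (⇒) holds.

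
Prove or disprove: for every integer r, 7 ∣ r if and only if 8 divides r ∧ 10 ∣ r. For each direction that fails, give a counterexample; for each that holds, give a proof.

Forward direction. This fails: take r = 7. Certainly 7 ∣ 7, but 8 ∤ 7.

Converse. This fails: take r = 40. Both 8 ∣ 40 and 10 ∣ 40, yet 40 is not a multiple of 7 (since 40 = 5·7 + 5), so 7 ∤ 40.

Neither implication holds.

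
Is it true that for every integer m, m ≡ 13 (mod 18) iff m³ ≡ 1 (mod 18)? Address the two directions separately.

Only the forward implication holds.

Converse. This fails: take m = 1. Then 1³ = 1 ≡ 1 (mod 18), yet 1 ≡ 1 (mod 18), not 13.

Forward direction. Suppose m ≡ 13 (mod 18). Write m = 18j + 13. Then (18j + 13)³ = 5832j³ + 12636j² + 9126j + 2197 = 18(324j³ + 702j² + 507j + 122) + 1, so m³ ≡ 1 (mod 18).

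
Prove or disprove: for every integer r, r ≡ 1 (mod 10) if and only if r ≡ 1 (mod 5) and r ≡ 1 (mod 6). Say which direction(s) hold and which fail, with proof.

(→) This fails: r = 11 gives 11 ≡ 1 (mod 10) but 11 ≡ 5 (mod 6), so the conjunction on the right does not hold.

(←) Conversely, if r ≡ 1 (mod 5) and r ≡ 1 (mod 6), then by the Chinese remainder theorem r ≡ 1 (mod 30). Since 1 ≡ 1 (mod 10) and 10 ∣ 30, we get r ≡ 1 (mod 10).

Not equivalent: only (⇐) holds.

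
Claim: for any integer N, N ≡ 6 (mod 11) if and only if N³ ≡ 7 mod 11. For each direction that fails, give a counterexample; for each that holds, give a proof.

(⇒) Suppose N ≡ 6 (mod 11). Write N = 11j + 6. Then (11j + 6)³ = 1331j³ + 2178j² + 1188j + 216 = 11(121j³ + 198j² + 108j + 19) + 7, so N³ ≡ 7 (mod 11).

(⇐) For the converse, argue contrapositively. If N ≢ 6 (mod 11), then N is congruent to one of 0, 1, 2, 3, 4, 5, 7, 8, 9, 10 modulo 11, and these give N³ ≡ 0, 1, 8, 5, 9, 4, 2, 6, 3, 10 respectively — never 7.

Both directions hold.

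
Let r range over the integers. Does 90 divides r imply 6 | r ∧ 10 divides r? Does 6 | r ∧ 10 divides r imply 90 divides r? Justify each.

[⇒] If 90 ∣ r, write r = 90q. Since 90 = 15·6, r = 6·(15q), so 6 ∣ r; and since 90 = 9·10, r = 10·(9q), so 10 ∣ r.

[⇐] This fails: take r = 30. Both 6 ∣ 30 and 10 ∣ 30, yet 30 is not a multiple of 90 (since 30 = 0·90 + 30), so 90 ∤ 30.

Not equivalent: only (⇒) holds.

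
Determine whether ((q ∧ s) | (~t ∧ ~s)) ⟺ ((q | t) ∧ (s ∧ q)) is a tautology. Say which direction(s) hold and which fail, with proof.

The forward direction fails; the converse holds.

(⟹) This fails. Under t = F, s = F, q = F, the left side is true but the right side is false.

(⟸) Assume the antecedent. If t is true, the antecedent forces (t = T, s = T, q = T), and (q ∧ s) | (~t ∧ ~s) holds there. If t is false, the antecedent forces (t = F, s = T, q = T), and (q ∧ s) | (~t ∧ ~s) holds there. Either way (q ∧ s) | (~t ∧ ~s) holds.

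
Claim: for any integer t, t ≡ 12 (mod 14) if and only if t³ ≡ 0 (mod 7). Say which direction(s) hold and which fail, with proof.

(⇒) This fails: take t = 12. Then 12 ≡ 12 (mod 14), but 12³ = 1728 ≡ 6 (mod 7), not 0.

(⇐) This fails: take t = 0. Then 0³ = 0 ≡ 0 (mod 7), yet 0 ≡ 0 (mod 14), not 12.

Neither implication holds.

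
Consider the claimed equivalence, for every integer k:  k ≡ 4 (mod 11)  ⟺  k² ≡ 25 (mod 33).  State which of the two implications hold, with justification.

(⇒) This fails: take k = 4. Then 4 ≡ 4 (mod 11), but 4² = 16 ≡ 16 (mod 33), not 25.

(⇐) This fails: take k = 5. Then 5² = 25 ≡ 25 (mod 33), yet 5 ≡ 5 (mod 11), not 4.

(⇒) fails and (⇐) fails.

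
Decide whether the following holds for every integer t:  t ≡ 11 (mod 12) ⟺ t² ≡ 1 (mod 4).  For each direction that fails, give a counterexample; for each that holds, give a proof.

(→) Suppose t ≡ 11 (mod 12). Then t² ≡ 11² = 121 (mod 12), and since 4 ∣ 12, also t² ≡ 1 (mod 4).

(←) This fails: take t = 1. Then 1² = 1 ≡ 1 (mod 4), yet 1 ≡ 1 (mod 12), not 11.

Only the forward direction holds.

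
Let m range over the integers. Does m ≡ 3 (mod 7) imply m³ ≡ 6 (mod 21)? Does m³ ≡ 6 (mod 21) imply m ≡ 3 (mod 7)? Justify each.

Neither direction holds.

[⇒] This fails: take m = 10. Then 10 ≡ 3 (mod 7), but 10³ = 1000 ≡ 13 (mod 21), not 6.

[⇐] This fails: take m = 6. Then 6³ = 216 ≡ 6 (mod 21), yet 6 ≡ 6 (mod 7), not 3.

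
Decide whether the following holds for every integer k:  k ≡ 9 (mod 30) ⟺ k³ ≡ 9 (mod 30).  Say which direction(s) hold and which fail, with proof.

[⇒] Suppose k ≡ 9 (mod 30). Write k = 30j + 9. Then (30j + 9)³ = 27000j³ + 24300j² + 7290j + 729 = 30(900j³ + 810j² + 243j + 24) + 9, so k³ ≡ 9 (mod 30).

[⇐] Conversely, suppose k³ ≡ 9 (mod 30). The only residue r in {0, …, 29} with r³ ≡ 9 (mod 30) is r = 9, so k ≡ 9 (mod 30).

Both directions hold.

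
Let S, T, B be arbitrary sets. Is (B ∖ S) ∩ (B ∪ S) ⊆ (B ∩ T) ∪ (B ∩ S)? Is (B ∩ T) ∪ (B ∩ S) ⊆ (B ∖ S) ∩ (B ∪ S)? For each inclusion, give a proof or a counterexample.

Both inclusions fail.

(⊆) This inclusion fails. Take S = ∅, T = ∅, B = {1}; then 1 ∈ (B ∖ S) ∩ (B ∪ S) but 1 ∉ (B ∩ T) ∪ (B ∩ S).

(⊇) This inclusion fails. Take S = {1}, T = ∅, B = {1}; then 1 ∈ (B ∩ T) ∪ (B ∩ S) but 1 ∉ (B ∖ S) ∩ (B ∪ S).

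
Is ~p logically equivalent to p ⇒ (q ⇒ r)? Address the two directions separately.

(→) Assume the antecedent. If q is true, the antecedent forces (q = T, p = F, r = F) or (q = T, p = F, r = T), and p ⇒ (q ⇒ r) holds there. If q is false, p ⇒ (q ⇒ r) reduces to true regardless of the other variables. Either way p ⇒ (q ⇒ r) holds.

(←) This fails. Under q = F, p = T, r = F, the left side is false but the right side is true.

Not equivalent: only (⇒) holds.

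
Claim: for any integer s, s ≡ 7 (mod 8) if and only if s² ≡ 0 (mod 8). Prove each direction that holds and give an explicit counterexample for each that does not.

Neither implication holds.

(⟹) This fails: take s = 7. Then 7 ≡ 7 (mod 8), but 7² = 49 ≡ 1 (mod 8), not 0.

(⟸) This fails: take s = 0. Then 0² = 0 ≡ 0 (mod 8), yet 0 ≡ 0 (mod 8), not 7.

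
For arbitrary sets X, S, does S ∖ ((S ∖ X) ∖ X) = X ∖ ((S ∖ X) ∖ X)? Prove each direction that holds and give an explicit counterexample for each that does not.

The sets are not equal: only the forward inclusion holds.

Forward inclusion. Let x ∈ S ∖ ((S ∖ X) ∖ X). Then x ∈ X ∩ S, from which x ∈ X ∖ ((S ∖ X) ∖ X).

Reverse inclusion. This inclusion fails. Take X = {1}, S = ∅; then 1 ∈ X ∖ ((S ∖ X) ∖ X) but 1 ∉ S ∖ ((S ∖ X) ∖ X).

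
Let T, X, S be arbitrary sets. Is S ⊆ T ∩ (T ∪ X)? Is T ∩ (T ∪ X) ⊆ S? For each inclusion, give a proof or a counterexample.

(⊆) fails and (⊇) fails.

(⟹) This inclusion fails. Take T = ∅, X = ∅, S = {1}; then 1 ∈ S but 1 ∉ T ∩ (T ∪ X).

(⟸) This inclusion fails. Take T = {1}, X = ∅, S = ∅; then 1 ∈ T ∩ (T ∪ X) but 1 ∉ S.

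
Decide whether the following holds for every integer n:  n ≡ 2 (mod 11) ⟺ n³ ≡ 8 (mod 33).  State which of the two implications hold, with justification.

Not equivalent: only (⇐) holds.

(→) This fails: take n = 13. Then 13 ≡ 2 (mod 11), but 13³ = 2197 ≡ 19 (mod 33), not 8.

(←) Conversely, the residues r modulo 33 with r³ ≡ 8 (mod 33) are exactly {2}, and each is ≡ 2 (mod 11).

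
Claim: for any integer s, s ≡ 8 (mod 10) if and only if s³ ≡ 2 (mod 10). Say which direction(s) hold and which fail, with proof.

(→) Suppose s ≡ 8 (mod 10). Write s = 10j + 8. Then (10j + 8)³ = 1000j³ + 2400j² + 1920j + 512 = 10(100j³ + 240j² + 192j + 51) + 2, so s³ ≡ 2 (mod 10).

(←) Conversely, suppose s³ ≡ 2 (mod 10). The only residue r in {0, …, 9} with r³ ≡ 2 (mod 10) is r = 8, so s ≡ 8 (mod 10).

The biconditional holds.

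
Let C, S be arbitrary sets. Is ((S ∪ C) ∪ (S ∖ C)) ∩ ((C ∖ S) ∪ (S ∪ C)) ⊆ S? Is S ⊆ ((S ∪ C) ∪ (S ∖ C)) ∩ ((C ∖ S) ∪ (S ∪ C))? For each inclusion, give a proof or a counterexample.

Forward inclusion. This inclusion fails. Take C = {1}, S = ∅; then 1 ∈ ((S ∪ C) ∪ (S ∖ C)) ∩ ((C ∖ S) ∪ (S ∪ C)) but 1 ∉ S.

Reverse inclusion. Let x ∈ S. Then either x ∈ S and x ∉ C; or x ∈ C ∩ S. In each case x ∈ ((S ∪ C) ∪ (S ∖ C)) ∩ ((C ∖ S) ∪ (S ∪ C)), so S ⊆ ((S ∪ C) ∪ (S ∖ C)) ∩ ((C ∖ S) ∪ (S ∪ C)).

The sets are not equal: only the reverse inclusion holds.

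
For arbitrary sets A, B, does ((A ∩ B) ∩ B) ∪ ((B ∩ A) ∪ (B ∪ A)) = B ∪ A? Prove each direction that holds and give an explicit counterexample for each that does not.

The two sets are equal.

Reverse inclusion. Let x ∈ B ∪ A. Then either x ∈ A and x ∉ B; or x ∈ B and x ∉ A; or x ∈ A ∩ B. In each case x ∈ ((A ∩ B) ∩ B) ∪ ((B ∩ A) ∪ (B ∪ A)), so B ∪ A ⊆ ((A ∩ B) ∩ B) ∪ ((B ∩ A) ∪ (B ∪ A)).

Forward inclusion. Let x ∈ ((A ∩ B) ∩ B) ∪ ((B ∩ A) ∪ (B ∪ A)). Then either x ∈ A and x ∉ B; or x ∈ B and x ∉ A; or x ∈ A ∩ B. In each case x ∈ B ∪ A, so ((A ∩ B) ∩ B) ∪ ((B ∩ A) ∪ (B ∪ A)) ⊆ B ∪ A.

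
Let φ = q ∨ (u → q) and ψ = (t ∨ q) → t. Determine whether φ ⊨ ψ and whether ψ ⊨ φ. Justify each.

(→) This fails. Under q = T, u = F, t = F, the left side is true but the right side is false.

(←) This fails. Under q = F, u = T, t = F, the left side is false but the right side is true.

Both directions fail.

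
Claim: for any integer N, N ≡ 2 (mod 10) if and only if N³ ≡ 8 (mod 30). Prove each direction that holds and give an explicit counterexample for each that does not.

(⇒) This fails: take N = 12. Then 12 ≡ 2 (mod 10), but 12³ = 1728 ≡ 18 (mod 30), not 8.

(⇐) Conversely, the residues r modulo 30 with r³ ≡ 8 (mod 30) are exactly {2}, and each is ≡ 2 (mod 10).

Not equivalent: only (⇐) holds.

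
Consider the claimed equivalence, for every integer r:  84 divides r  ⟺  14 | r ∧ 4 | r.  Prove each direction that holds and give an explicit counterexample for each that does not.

[⇒] If 84 ∣ r, write r = 84q. Since 84 = 6·14, r = 14·(6q), so 14 ∣ r; and since 84 = 21·4, r = 4·(21q), so 4 ∣ r.

[⇐] This fails: take r = 28. Both 14 ∣ 28 and 4 ∣ 28, yet 28 is not a multiple of 84 (since 28 = 0·84 + 28), so 84 ∤ 28.

Only the forward implication holds.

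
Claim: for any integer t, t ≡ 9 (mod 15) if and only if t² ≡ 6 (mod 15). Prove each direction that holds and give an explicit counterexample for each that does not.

Only the forward direction holds.

[⇒] Suppose t ≡ 9 (mod 15). Write t = 15j + 9. Then (15j + 9)² = 225j² + 270j + 81 = 15(15j² + 18j + 5) + 6, so t² ≡ 6 (mod 15).

[⇐] This fails: take t = 6. Then 6² = 36 ≡ 6 (mod 15), yet 6 ≡ 6 (mod 15), not 9.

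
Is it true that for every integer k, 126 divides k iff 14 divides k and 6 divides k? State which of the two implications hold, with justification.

Only the forward implication holds.

(⟹) If 126 ∣ k, write k = 126q. Since 126 = 9·14, k = 14·(9q), so 14 ∣ k; and since 126 = 21·6, k = 6·(21q), so 6 ∣ k.

(⟸) This fails: take k = 42. Both 14 ∣ 42 and 6 ∣ 42, yet 42 is not a multiple of 126 (since 42 = 0·126 + 42), so 126 ∤ 42.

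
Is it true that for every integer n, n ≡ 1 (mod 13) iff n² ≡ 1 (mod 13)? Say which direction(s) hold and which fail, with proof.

The forward direction holds; the converse fails.

Forward direction. Suppose n ≡ 1 (mod 13). Write n = 13j + 1. Then (13j + 1)² = 169j² + 26j + 1 = 13(13j² + 2j) + 1, so n² ≡ 1 (mod 13).

Converse. This fails: take n = 12. Then 12² = 144 ≡ 1 (mod 13), yet 12 ≡ 12 (mod 13), not 1.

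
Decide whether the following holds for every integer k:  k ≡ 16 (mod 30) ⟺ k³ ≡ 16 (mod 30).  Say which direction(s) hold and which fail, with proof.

[⇒] Suppose k ≡ 16 (mod 30). Write k = 30j + 16. Then (30j + 16)³ = 27000j³ + 43200j² + 23040j + 4096 = 30(900j³ + 1440j² + 768j + 136) + 16, so k³ ≡ 16 (mod 30).

[⇐] Conversely, suppose k³ ≡ 16 (mod 30). The only residue r in {0, …, 29} with r³ ≡ 16 (mod 30) is r = 16, so k ≡ 16 (mod 30).

Equivalent; both directions hold.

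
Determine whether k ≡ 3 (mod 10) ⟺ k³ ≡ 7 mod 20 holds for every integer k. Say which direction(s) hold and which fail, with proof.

Forward direction. This fails: take k = 13. Then 13 ≡ 3 (mod 10), but 13³ = 2197 ≡ 17 (mod 20), not 7.

Converse. The residues r modulo 20 with r³ ≡ 7 (mod 20) are exactly {3}, and each is ≡ 3 (mod 10).

The forward direction fails; the converse holds.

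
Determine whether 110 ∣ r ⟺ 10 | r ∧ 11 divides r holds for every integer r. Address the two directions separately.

(→) If 110 ∣ r, write r = 110q. Since 110 = 11·10, r = 10·(11q), so 10 ∣ r; and since 110 = 10·11, r = 11·(10q), so 11 ∣ r.

(←) Suppose 10 ∣ r and 11 ∣ r. Any common multiple of 10 and 11 is a multiple of their lcm; here gcd(10, 11) = 1, so lcm(10, 11) = 10·11 = 110, so 110 ∣ r.

The biconditional holds.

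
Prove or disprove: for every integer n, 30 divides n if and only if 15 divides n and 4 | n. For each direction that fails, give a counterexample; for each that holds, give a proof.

(⇒) This fails: take n = 30. Certainly 30 ∣ 30, but 4 ∤ 30.

(⇐) Suppose 15 ∣ n and 4 ∣ n. Any common multiple of 15 and 4 is a multiple of their lcm; here gcd(15, 4) = 1, so lcm(15, 4) = 15·4 = 60, so 60 ∣ n. Since 30 ∣ 60, it follows that 30 ∣ n.

Not equivalent: only (⇐) holds.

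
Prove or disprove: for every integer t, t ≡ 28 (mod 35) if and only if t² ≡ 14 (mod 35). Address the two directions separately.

Not equivalent: only (⇒) holds.

Converse. This fails: take t = 7. Then 7² = 49 ≡ 14 (mod 35), yet 7 ≡ 7 (mod 35), not 28.

Forward direction. Suppose t ≡ 28 (mod 35). Write t = 35j + 28. Then (35j + 28)² = 1225j² + 1960j + 784 = 35(35j² + 56j + 22) + 14, so t² ≡ 14 (mod 35).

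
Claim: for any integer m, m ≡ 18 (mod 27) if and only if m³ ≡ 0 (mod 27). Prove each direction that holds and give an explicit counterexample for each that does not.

(⇐) This fails: take m = 0. Then 0³ = 0 ≡ 0 (mod 27), yet 0 ≡ 0 (mod 27), not 18.

(⇒) Suppose m ≡ 18 (mod 27). Write m = 27j + 18. Then (27j + 18)³ = 19683j³ + 39366j² + 26244j + 5832 = 27(729j³ + 1458j² + 972j + 216) + 0, so m³ ≡ 0 (mod 27).

The forward direction holds; the converse fails.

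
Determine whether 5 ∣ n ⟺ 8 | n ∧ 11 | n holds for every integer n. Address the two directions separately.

(⇒) fails and (⇐) fails.

(→) This fails: take n = 5. Certainly 5 ∣ 5, but 8 ∤ 5.

(←) This fails: take n = 88. Both 8 ∣ 88 and 11 ∣ 88, yet 88 is not a multiple of 5 (since 88 = 17·5 + 3), so 5 ∤ 88.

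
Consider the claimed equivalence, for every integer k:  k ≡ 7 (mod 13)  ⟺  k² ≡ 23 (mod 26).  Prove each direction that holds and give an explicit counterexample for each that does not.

(→) This fails: take k = 20. Then 20 ≡ 7 (mod 13), but 20² = 400 ≡ 10 (mod 26), not 23.

(←) This fails: take k = 19. Then 19² = 361 ≡ 23 (mod 26), yet 19 ≡ 6 (mod 13), not 7.

(⇒) fails and (⇐) fails.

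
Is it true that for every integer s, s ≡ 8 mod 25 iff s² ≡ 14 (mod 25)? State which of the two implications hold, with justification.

[⇐] This fails: take s = 17. Then 17² = 289 ≡ 14 (mod 25), yet 17 ≡ 17 (mod 25), not 8.

[⇒] Suppose s ≡ 8 mod 25. Write s = 25j + 8. Then (25j + 8)² = 625j² + 400j + 64 = 25(25j² + 16j + 2) + 14, so s² ≡ 14 (mod 25).

(⇒) holds; (⇐) fails.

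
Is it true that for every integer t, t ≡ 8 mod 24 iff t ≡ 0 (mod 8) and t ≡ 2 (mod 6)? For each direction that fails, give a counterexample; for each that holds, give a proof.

(⇒) Suppose t ≡ 8 (mod 24); write t = 24j + 8. Since 8 ∣ 24, reducing mod 8 gives t ≡ 8 ≡ 0 (mod 8); since 6 ∣ 24, reducing mod 6 gives t ≡ 8 ≡ 2 (mod 6).

(⇐) Conversely, if t ≡ 0 (mod 8) and t ≡ 2 (mod 6), then by the Chinese remainder theorem t ≡ 8 (mod 24). This is exactly t ≡ 8 (mod 24).

Equivalent; both directions hold.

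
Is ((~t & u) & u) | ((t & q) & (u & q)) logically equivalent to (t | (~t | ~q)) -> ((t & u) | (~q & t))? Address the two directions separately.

(⟹) This fails. Under q = F, u = T, t = F, the left side is true but the right side is false.

(⟸) This fails. Under q = F, u = F, t = T, the left side is false but the right side is true.

(⇒) fails and (⇐) fails.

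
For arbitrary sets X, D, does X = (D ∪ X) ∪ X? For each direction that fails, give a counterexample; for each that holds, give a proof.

The sets are not equal: only the forward inclusion holds.

(⟹) Let x ∈ X. Then either x ∈ X and x ∉ D; or x ∈ X ∩ D. In each case x ∈ (D ∪ X) ∪ X, so X ⊆ (D ∪ X) ∪ X.

(⟸) This inclusion fails. Take X = ∅, D = {1}; then 1 ∈ (D ∪ X) ∪ X but 1 ∉ X.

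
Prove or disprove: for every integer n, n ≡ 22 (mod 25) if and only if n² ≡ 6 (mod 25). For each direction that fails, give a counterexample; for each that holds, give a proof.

(⟹) This fails: take n = 22. Then 22 ≡ 22 (mod 25), but 22² = 484 ≡ 9 (mod 25), not 6.

(⟸) This fails: take n = 9. Then 9² = 81 ≡ 6 (mod 25), yet 9 ≡ 9 (mod 25), not 22.

Neither direction holds.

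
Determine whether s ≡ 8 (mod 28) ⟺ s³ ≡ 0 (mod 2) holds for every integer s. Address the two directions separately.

Only the forward implication holds.

[⇒] Suppose s ≡ 8 (mod 28). Then s³ ≡ 8³ = 512 (mod 28), and since 2 ∣ 28, also s³ ≡ 0 (mod 2).

[⇐] This fails: take s = 0. Then 0³ = 0 ≡ 0 (mod 2), yet 0 ≡ 0 (mod 28), not 8.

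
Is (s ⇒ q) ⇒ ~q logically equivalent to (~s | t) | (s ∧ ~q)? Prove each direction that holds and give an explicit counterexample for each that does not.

(→) Assume the antecedent. If s is true, the antecedent forces (s = T, t = F, q = F) or (s = T, t = T, q = F), and (~s | t) | (s ∧ ~q) holds there. If s is false, (~s | t) | (s ∧ ~q) reduces to true regardless of the other variables. Either way (~s | t) | (s ∧ ~q) holds.

(←) This fails. Under s = F, t = F, q = T, the left side is false but the right side is true.

Only the forward implication holds.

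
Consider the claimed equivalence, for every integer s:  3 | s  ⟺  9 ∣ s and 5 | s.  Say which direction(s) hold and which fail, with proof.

(⟹) This fails: take s = 3. Certainly 3 ∣ 3, but 9 ∤ 3.

(⟸) Suppose 9 ∣ s and 5 ∣ s. Any common multiple of 9 and 5 is a multiple of their lcm; here gcd(9, 5) = 1, so lcm(9, 5) = 9·5 = 45, so 45 ∣ s. Since 3 ∣ 45, it follows that 3 ∣ s.

Only the converse holds.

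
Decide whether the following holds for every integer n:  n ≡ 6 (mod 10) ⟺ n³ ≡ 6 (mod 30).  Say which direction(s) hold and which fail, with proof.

(⇒) This fails: take n = 16. Then 16 ≡ 6 (mod 10), but 16³ = 4096 ≡ 16 (mod 30), not 6.

(⇐) Conversely, the residues r modulo 30 with r³ ≡ 6 (mod 30) are exactly {6}, and each is ≡ 6 (mod 10).

(⇒) fails; (⇐) holds.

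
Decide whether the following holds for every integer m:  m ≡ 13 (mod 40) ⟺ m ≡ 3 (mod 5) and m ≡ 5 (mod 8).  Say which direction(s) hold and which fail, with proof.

Forward direction. Suppose m ≡ 13 (mod 40); write m = 40j + 13. Since 5 ∣ 40, reducing mod 5 gives m ≡ 13 ≡ 3 (mod 5); since 8 ∣ 40, reducing mod 8 gives m ≡ 13 ≡ 5 (mod 8).

Converse. If m ≡ 3 (mod 5) and m ≡ 5 (mod 8), then by the Chinese remainder theorem m ≡ 13 (mod 40). This is exactly m ≡ 13 (mod 40).

Equivalent; both directions hold.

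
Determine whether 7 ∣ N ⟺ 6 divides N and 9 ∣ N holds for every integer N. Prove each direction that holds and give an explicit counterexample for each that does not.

Neither direction holds.

Forward direction. This fails: take N = 7. Certainly 7 ∣ 7, but 6 ∤ 7.

Converse. This fails: take N = 18. Both 6 ∣ 18 and 9 ∣ 18, yet 18 is not a multiple of 7 (since 18 = 2·7 + 4), so 7 ∤ 18.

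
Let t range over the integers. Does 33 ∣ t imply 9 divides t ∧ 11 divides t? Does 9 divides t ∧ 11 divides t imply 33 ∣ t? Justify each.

(⇒) fails; (⇐) holds.

(→) This fails: take t = 33. Certainly 33 ∣ 33, but 9 ∤ 33.

(←) Suppose 9 ∣ t and 11 ∣ t. Any common multiple of 9 and 11 is a multiple of their lcm; here gcd(9, 11) = 1, so lcm(9, 11) = 9·11 = 99, so 99 ∣ t. Since 33 ∣ 99, it follows that 33 ∣ t.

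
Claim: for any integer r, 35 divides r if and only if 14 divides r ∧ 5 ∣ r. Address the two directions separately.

Only the converse holds.

(⇐) Suppose 14 ∣ r and 5 ∣ r. Any common multiple of 14 and 5 is a multiple of their lcm; here gcd(14, 5) = 1, so lcm(14, 5) = 14·5 = 70, so 70 ∣ r. Since 35 ∣ 70, it follows that 35 ∣ r.

(⇒) This fails: take r = 35. Certainly 35 ∣ 35, but 14 ∤ 35.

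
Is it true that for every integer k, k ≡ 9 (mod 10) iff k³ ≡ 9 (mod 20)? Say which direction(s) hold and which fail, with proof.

Converse. The residues r modulo 20 with r³ ≡ 9 (mod 20) are exactly {9}, and each is ≡ 9 (mod 10).

Forward direction. This fails: take k = 19. Then 19 ≡ 9 (mod 10), but 19³ = 6859 ≡ 19 (mod 20), not 9.

Not equivalent: only (⇐) holds.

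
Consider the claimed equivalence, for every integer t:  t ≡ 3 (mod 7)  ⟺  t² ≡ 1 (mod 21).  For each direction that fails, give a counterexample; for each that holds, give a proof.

(⇒) This fails: take t = 3. Then 3 ≡ 3 (mod 7), but 3² = 9 ≡ 9 (mod 21), not 1.

(⇐) This fails: take t = 1. Then 1² = 1 ≡ 1 (mod 21), yet 1 ≡ 1 (mod 7), not 3.

Neither direction holds.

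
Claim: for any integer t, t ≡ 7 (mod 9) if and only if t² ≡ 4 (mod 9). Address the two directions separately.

(⇒) holds; (⇐) fails.

(←) This fails: take t = 2. Then 2² = 4 ≡ 4 (mod 9), yet 2 ≡ 2 (mod 9), not 7.

(→) Suppose t ≡ 7 (mod 9). Write t = 9j + 7. Then (9j + 7)² = 81j² + 126j + 49 = 9(9j² + 14j + 5) + 4, so t² ≡ 4 (mod 9).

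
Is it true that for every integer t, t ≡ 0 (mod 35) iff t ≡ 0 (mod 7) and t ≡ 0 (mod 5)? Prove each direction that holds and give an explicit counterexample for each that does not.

The biconditional holds.

Forward direction. Suppose t ≡ 0 (mod 35); write t = 35j + 0. Since 7 ∣ 35, reducing mod 7 gives t ≡ 0 (mod 7); since 5 ∣ 35, reducing mod 5 gives t ≡ 0 (mod 5).

Converse. If t ≡ 0 (mod 7) and t ≡ 0 (mod 5), then by the Chinese remainder theorem t ≡ 0 (mod 35). This is exactly t ≡ 0 (mod 35).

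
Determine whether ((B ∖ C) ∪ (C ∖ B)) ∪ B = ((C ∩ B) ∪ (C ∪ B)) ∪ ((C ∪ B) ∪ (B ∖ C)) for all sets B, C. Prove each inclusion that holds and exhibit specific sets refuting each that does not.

Reverse inclusion. Let x ∈ ((C ∩ B) ∪ (C ∪ B)) ∪ ((C ∪ B) ∪ (B ∖ C)). Then either x ∈ B and x ∉ C; or x ∈ C and x ∉ B; or x ∈ B ∩ C. In each case x ∈ ((B ∖ C) ∪ (C ∖ B)) ∪ B, so ((C ∩ B) ∪ (C ∪ B)) ∪ ((C ∪ B) ∪ (B ∖ C)) ⊆ ((B ∖ C) ∪ (C ∖ B)) ∪ B.

Forward inclusion. Let x ∈ ((B ∖ C) ∪ (C ∖ B)) ∪ B. Then either x ∈ B and x ∉ C; or x ∈ C and x ∉ B; or x ∈ B ∩ C. In each case x ∈ ((C ∩ B) ∪ (C ∪ B)) ∪ ((C ∪ B) ∪ (B ∖ C)), so ((B ∖ C) ∪ (C ∖ B)) ∪ B ⊆ ((C ∩ B) ∪ (C ∪ B)) ∪ ((C ∪ B) ∪ (B ∖ C)).

The two sets are equal.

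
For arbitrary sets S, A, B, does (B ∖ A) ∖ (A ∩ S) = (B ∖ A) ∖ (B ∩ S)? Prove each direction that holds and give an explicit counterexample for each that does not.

(⊆) This inclusion fails. Take S = {1}, A = ∅, B = {1}; then 1 ∈ (B ∖ A) ∖ (A ∩ S) but 1 ∉ (B ∖ A) ∖ (B ∩ S).

(⊇) Let x ∈ (B ∖ A) ∖ (B ∩ S). Then x ∈ B and x ∉ S, A, from which x ∈ (B ∖ A) ∖ (A ∩ S).

Only the reverse inclusion holds.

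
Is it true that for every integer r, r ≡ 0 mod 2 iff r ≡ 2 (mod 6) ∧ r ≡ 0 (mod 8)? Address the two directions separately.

Only the converse holds.

(⟸) If r ≡ 2 (mod 6) and r ≡ 0 (mod 8), then by the Chinese remainder theorem r ≡ 8 (mod 24). Since 8 ≡ 0 (mod 2) and 2 ∣ 24, we get r ≡ 0 (mod 2).

(⟹) This fails: r = 0 gives 0 ≡ 0 (mod 2) but 0 ≡ 0 (mod 6), so the conjunction on the right does not hold.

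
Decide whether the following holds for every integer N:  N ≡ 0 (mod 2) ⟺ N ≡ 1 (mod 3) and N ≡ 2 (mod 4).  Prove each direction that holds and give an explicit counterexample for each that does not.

(⟹) This fails: N = 0 gives 0 ≡ 0 (mod 2) but 0 ≡ 0 (mod 3), so the conjunction on the right does not hold.

(⟸) Conversely, if N ≡ 1 (mod 3) and N ≡ 2 (mod 4), then by the Chinese remainder theorem N ≡ 10 (mod 12). Since 10 ≡ 0 (mod 2) and 2 ∣ 12, we get N ≡ 0 (mod 2).

(⇒) fails; (⇐) holds.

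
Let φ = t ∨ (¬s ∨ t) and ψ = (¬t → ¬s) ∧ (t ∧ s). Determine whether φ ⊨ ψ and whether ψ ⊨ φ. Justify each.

(⇒) This fails. Under s = F, t = F, the left side is true but the right side is false.

(⇐) Assume the antecedent. If s is true, the antecedent forces (s = T, t = T), and t ∨ (¬s ∨ t) holds there. If s is false, the antecedent cannot hold. Either way t ∨ (¬s ∨ t) holds.

Only the reverse direction holds.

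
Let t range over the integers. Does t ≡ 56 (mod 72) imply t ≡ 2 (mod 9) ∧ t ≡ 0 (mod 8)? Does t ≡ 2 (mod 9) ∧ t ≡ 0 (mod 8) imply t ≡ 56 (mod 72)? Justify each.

Equivalent; both directions hold.

[⇐] If t ≡ 2 (mod 9) and t ≡ 0 (mod 8), then by the Chinese remainder theorem t ≡ 56 (mod 72). This is exactly t ≡ 56 (mod 72).

[⇒] Suppose t ≡ 56 (mod 72); write t = 72j + 56. Since 9 ∣ 72, reducing mod 9 gives t ≡ 56 ≡ 2 (mod 9); since 8 ∣ 72, reducing mod 8 gives t ≡ 56 ≡ 0 (mod 8).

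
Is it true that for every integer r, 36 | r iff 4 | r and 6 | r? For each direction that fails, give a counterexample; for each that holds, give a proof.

The forward direction holds; the converse fails.

(⟹) If 36 ∣ r, write r = 36q. Since 36 = 9·4, r = 4·(9q), so 4 ∣ r; and since 36 = 6·6, r = 6·(6q), so 6 ∣ r.

(⟸) This fails: take r = 12. Both 4 ∣ 12 and 6 ∣ 12, yet 12 is not a multiple of 36 (since 12 = 0·36 + 12), so 36 ∤ 12.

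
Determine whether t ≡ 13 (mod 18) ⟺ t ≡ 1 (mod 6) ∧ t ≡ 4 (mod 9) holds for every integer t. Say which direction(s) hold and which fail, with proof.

(⇐) If t ≡ 1 (mod 6) and t ≡ 4 (mod 9), then by the Chinese remainder theorem t ≡ 13 (mod 18). This is exactly t ≡ 13 (mod 18).

(⇒) Suppose t ≡ 13 (mod 18); write t = 18j + 13. Since 6 ∣ 18, reducing mod 6 gives t ≡ 13 ≡ 1 (mod 6); since 9 ∣ 18, reducing mod 9 gives t ≡ 13 ≡ 4 (mod 9).

Both directions hold; the statement is true.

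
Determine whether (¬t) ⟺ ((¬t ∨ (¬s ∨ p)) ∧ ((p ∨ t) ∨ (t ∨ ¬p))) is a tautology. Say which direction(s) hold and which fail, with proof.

The forward direction holds; the converse fails.

(←) This fails. Under p = F, t = T, s = F, the left side is false but the right side is true.

(→) Assume the antecedent. If p is true, the consequent reduces to true regardless of the other variables. If p is false, the antecedent forces (p = F, t = F, s = F) or (p = F, t = F, s = T), and the consequent holds there. Either way the consequent holds.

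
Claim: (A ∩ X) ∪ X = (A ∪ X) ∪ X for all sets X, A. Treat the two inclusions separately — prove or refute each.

Forward inclusion. Let x ∈ (A ∩ X) ∪ X. Then either x ∈ X and x ∉ A; or x ∈ X ∩ A. In each case x ∈ (A ∪ X) ∪ X, so (A ∩ X) ∪ X ⊆ (A ∪ X) ∪ X.

Reverse inclusion. This inclusion fails. Take X = ∅, A = {1}; then 1 ∈ (A ∪ X) ∪ X but 1 ∉ (A ∩ X) ∪ X.

(⊆) holds; (⊇) fails.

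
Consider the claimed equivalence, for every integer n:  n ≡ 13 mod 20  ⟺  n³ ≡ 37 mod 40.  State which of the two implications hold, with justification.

[⇒] This fails: take n = 33. Then 33 ≡ 13 (mod 20), but 33³ = 35937 ≡ 17 (mod 40), not 37.

[⇐] Conversely, the residues r modulo 40 with r³ ≡ 37 (mod 40) are exactly {13}, and each is ≡ 13 (mod 20).

(⇒) fails; (⇐) holds.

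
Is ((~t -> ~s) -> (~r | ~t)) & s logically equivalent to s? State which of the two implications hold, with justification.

The forward direction holds; the converse fails.

(→) Assume the antecedent. If r is true, the antecedent forces (r = T, s = T, t = F), and s holds there. If r is false, the antecedent forces (r = F, s = T, t = F) or (r = F, s = T, t = T), and s holds there. Either way s holds.

(←) This fails. Under r = T, s = T, t = T, the left side is false but the right side is true.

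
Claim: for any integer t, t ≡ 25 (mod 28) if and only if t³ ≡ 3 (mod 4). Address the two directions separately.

[⇒] This fails: take t = 25. Then 25 ≡ 25 (mod 28), but 25³ = 15625 ≡ 1 (mod 4), not 3.

[⇐] This fails: take t = 3. Then 3³ = 27 ≡ 3 (mod 4), yet 3 ≡ 3 (mod 28), not 25.

(⇒) fails and (⇐) fails.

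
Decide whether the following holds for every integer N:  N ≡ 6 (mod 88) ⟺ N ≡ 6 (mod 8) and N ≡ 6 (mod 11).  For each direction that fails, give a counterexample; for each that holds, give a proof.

Both directions hold; the statement is true.

(⟹) Suppose N ≡ 6 (mod 88); write N = 88j + 6. Since 8 ∣ 88, reducing mod 8 gives N ≡ 6 (mod 8); since 11 ∣ 88, reducing mod 11 gives N ≡ 6 (mod 11).

(⟸) Conversely, if N ≡ 6 (mod 8) and N ≡ 6 (mod 11), then by the Chinese remainder theorem N ≡ 6 (mod 88). This is exactly N ≡ 6 (mod 88).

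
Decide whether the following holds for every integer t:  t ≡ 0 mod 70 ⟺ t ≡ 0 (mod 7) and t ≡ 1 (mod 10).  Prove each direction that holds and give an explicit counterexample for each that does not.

Forward direction. This fails: t = 0 gives 0 ≡ 0 (mod 70) but 0 ≡ 0 (mod 10), so the conjunction on the right does not hold.

Converse. This fails: t = 21 satisfies both congruences on the right (21 ≡ 0 mod 7 and 21 ≡ 1 mod 10) yet 21 ≡ 21 (mod 70), not 0.

Neither implication holds.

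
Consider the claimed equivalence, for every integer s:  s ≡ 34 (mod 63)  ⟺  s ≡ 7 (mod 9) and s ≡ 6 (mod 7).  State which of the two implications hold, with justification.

(→) Suppose s ≡ 34 (mod 63); write s = 63j + 34. Since 9 ∣ 63, reducing mod 9 gives s ≡ 34 ≡ 7 (mod 9); since 7 ∣ 63, reducing mod 7 gives s ≡ 34 ≡ 6 (mod 7).

(←) Conversely, if s ≡ 7 (mod 9) and s ≡ 6 (mod 7), then by the Chinese remainder theorem s ≡ 34 (mod 63). This is exactly s ≡ 34 (mod 63).

The biconditional holds.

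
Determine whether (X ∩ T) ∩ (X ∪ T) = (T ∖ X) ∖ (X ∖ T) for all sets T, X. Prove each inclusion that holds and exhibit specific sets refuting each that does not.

Both inclusions fail.

(⟹) This inclusion fails. Take T = {1}, X = {1}; then 1 ∈ (X ∩ T) ∩ (X ∪ T) but 1 ∉ (T ∖ X) ∖ (X ∖ T).

(⟸) This inclusion fails. Take T = {1}, X = ∅; then 1 ∈ (T ∖ X) ∖ (X ∖ T) but 1 ∉ (X ∩ T) ∩ (X ∪ T).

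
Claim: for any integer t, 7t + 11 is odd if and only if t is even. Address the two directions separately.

(⇐) Suppose t is even; write t = 2j. Then 7t + 11 = 7·(2j) + 11 = 2·7j + 11, which is odd.

(⇒) Suppose 7t + 11 is odd. Since 7 is odd, 7t and t have the same parity, so 7t + 11 ≡ t + 11 (mod 2). As 11 is odd, 7t + 11 is odd exactly when t is even. Thus t is even.

Both directions hold.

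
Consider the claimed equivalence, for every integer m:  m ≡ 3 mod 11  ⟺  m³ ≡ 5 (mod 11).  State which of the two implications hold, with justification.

Both directions hold.

Forward direction. Suppose m ≡ 3 mod 11. Write m = 11j + 3. Then (11j + 3)³ = 1331j³ + 1089j² + 297j + 27 = 11(121j³ + 99j² + 27j + 2) + 5, so m³ ≡ 5 (mod 11).

Converse. Suppose m³ ≡ 5 (mod 11). The only residue r in {0, …, 10} with r³ ≡ 5 (mod 11) is r = 3, so m ≡ 3 (mod 11).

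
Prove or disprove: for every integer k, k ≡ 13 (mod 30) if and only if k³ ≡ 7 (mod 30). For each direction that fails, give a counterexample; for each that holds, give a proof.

(⟹) Suppose k ≡ 13 (mod 30). Write k = 30j + 13. Then (30j + 13)³ = 27000j³ + 35100j² + 15210j + 2197 = 30(900j³ + 1170j² + 507j + 73) + 7, so k³ ≡ 7 (mod 30).

(⟸) Conversely, suppose k³ ≡ 7 (mod 30). The only residue r in {0, …, 29} with r³ ≡ 7 (mod 30) is r = 13, so k ≡ 13 (mod 30).

The biconditional holds.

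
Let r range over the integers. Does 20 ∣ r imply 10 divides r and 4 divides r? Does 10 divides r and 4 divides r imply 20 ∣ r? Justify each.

Both implications hold.

(→) If 20 ∣ r, write r = 20q. Since 20 = 2·10, r = 10·(2q), so 10 ∣ r; and since 20 = 5·4, r = 4·(5q), so 4 ∣ r.

(←) Suppose 10 ∣ r and 4 ∣ r. Any common multiple of 10 and 4 is a multiple of their lcm; here lcm(10, 4) = 10·4/gcd(10, 4) = 40/2 = 20, so 20 ∣ r.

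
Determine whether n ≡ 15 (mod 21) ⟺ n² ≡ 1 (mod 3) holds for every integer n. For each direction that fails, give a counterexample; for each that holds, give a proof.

Neither direction holds.

(⇒) This fails: take n = 15. Then 15 ≡ 15 (mod 21), but 15² = 225 ≡ 0 (mod 3), not 1.

(⇐) This fails: take n = 1. Then 1² = 1 ≡ 1 (mod 3), yet 1 ≡ 1 (mod 21), not 15.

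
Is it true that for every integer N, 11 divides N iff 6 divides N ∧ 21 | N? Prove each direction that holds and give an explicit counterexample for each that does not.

(⇒) fails and (⇐) fails.

[⇒] This fails: take N = 11. Certainly 11 ∣ 11, but 6 ∤ 11.

[⇐] This fails: take N = 42. Both 6 ∣ 42 and 21 ∣ 42, yet 42 is not a multiple of 11 (since 42 = 3·11 + 9), so 11 ∤ 42.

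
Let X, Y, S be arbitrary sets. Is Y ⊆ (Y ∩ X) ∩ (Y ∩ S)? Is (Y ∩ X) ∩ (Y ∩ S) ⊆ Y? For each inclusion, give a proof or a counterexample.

Reverse inclusion. Let x ∈ (Y ∩ X) ∩ (Y ∩ S). Then x ∈ X ∩ Y ∩ S, from which x ∈ Y.

Forward inclusion. This inclusion fails. Take X = ∅, Y = {1}, S = ∅; then 1 ∈ Y but 1 ∉ (Y ∩ X) ∩ (Y ∩ S).

(⊆) fails; (⊇) holds.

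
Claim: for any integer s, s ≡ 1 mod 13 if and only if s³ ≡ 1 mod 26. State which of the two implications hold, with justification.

(⇒) fails and (⇐) fails.

[⇒] This fails: take s = 14. Then 14 ≡ 1 (mod 13), but 14³ = 2744 ≡ 14 (mod 26), not 1.

[⇐] This fails: take s = 3. Then 3³ = 27 ≡ 1 (mod 26), yet 3 ≡ 3 (mod 13), not 1.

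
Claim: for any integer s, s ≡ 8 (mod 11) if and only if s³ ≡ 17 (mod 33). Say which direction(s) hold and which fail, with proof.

(⟹) This fails: take s = 19. Then 19 ≡ 8 (mod 11), but 19³ = 6859 ≡ 28 (mod 33), not 17.

(⟸) Conversely, the residues r modulo 33 with r³ ≡ 17 (mod 33) are exactly {8}, and each is ≡ 8 (mod 11).

Not equivalent: only (⇐) holds.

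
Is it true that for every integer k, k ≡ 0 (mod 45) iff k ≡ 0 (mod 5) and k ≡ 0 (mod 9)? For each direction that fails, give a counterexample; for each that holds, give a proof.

(⟹) Suppose k ≡ 0 (mod 45); write k = 45j + 0. Since 5 ∣ 45, reducing mod 5 gives k ≡ 0 (mod 5); since 9 ∣ 45, reducing mod 9 gives k ≡ 0 (mod 9).

(⟸) Conversely, if k ≡ 0 (mod 5) and k ≡ 0 (mod 9), then by the Chinese remainder theorem k ≡ 0 (mod 45). This is exactly k ≡ 0 (mod 45).

The biconditional holds.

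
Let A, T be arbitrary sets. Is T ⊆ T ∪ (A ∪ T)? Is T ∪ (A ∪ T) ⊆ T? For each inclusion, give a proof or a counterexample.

The sets are not equal: only the forward inclusion holds.

(⟸) This inclusion fails. Take A = {1}, T = ∅; then 1 ∈ T ∪ (A ∪ T) but 1 ∉ T.

(⟹) Let x ∈ T. Then either x ∈ T and x ∉ A; or x ∈ A ∩ T. In each case x ∈ T ∪ (A ∪ T), so T ⊆ T ∪ (A ∪ T).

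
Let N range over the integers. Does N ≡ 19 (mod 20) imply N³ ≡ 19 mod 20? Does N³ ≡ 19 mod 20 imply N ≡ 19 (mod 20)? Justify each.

(⟹) Suppose N ≡ 19 (mod 20). Write N = 20j + 19. Then (20j + 19)³ = 8000j³ + 22800j² + 21660j + 6859 = 20(400j³ + 1140j² + 1083j + 342) + 19, so N³ ≡ 19 (mod 20).

(⟸) Conversely, suppose N³ ≡ 19 (mod 20). The only residue r in {0, …, 19} with r³ ≡ 19 (mod 20) is r = 19, so N ≡ 19 (mod 20).

Both implications hold.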